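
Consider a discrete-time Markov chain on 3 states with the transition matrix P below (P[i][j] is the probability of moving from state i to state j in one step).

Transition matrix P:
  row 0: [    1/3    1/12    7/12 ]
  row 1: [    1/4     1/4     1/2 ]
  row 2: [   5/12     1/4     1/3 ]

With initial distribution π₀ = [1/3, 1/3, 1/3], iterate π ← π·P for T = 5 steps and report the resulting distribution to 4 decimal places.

t=0: π = [0.3333, 0.3333, 0.3333]
t=1: π = [0.3333, 0.1944, 0.4722]
t=2: π = [0.3565, 0.1944, 0.4491]
t=3: π = [0.3546, 0.1906, 0.4549]
t=4: π = [0.3554, 0.1909, 0.4537]
t=5: π = [0.3552, 0.1908, 0.4540]

π = [0.3552, 0.1908, 0.4540]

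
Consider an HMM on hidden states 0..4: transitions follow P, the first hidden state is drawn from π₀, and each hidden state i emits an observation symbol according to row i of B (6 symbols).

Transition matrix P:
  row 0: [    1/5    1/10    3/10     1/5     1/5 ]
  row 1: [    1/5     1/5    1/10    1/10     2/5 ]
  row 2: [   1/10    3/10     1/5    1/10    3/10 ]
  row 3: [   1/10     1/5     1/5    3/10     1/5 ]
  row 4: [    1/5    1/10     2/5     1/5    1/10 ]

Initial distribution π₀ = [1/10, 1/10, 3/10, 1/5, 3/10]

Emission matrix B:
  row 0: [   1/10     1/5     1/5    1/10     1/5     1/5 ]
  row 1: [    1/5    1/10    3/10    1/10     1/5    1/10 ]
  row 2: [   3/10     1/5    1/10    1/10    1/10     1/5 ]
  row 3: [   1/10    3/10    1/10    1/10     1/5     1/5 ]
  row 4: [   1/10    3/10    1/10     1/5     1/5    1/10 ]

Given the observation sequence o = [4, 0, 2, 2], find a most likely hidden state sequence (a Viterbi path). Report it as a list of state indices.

path = [4, 2, 1, 1]

t=0: δ = [2.000e-02, 2.000e-02, 3.000e-02, 4.000e-02, 6.000e-02]  (obs o_0=4)
t=1: δ = [1.200e-03, 1.800e-03, 7.200e-03, 1.200e-03, 9.000e-04]  ψ = [4, 2, 4, 3, 2]  (obs o_1=0)
t=2: δ = [1.440e-04, 6.480e-04, 1.440e-04, 7.200e-05, 2.160e-04]  ψ = [2, 2, 2, 2, 2]  (obs o_2=2)
t=3: δ = [2.592e-05, 3.888e-05, 8.640e-06, 6.480e-06, 2.592e-05]  ψ = [1, 1, 4, 1, 1]  (obs o_3=2)
backtrack: best end state = 1; path = [4, 2, 1, 1]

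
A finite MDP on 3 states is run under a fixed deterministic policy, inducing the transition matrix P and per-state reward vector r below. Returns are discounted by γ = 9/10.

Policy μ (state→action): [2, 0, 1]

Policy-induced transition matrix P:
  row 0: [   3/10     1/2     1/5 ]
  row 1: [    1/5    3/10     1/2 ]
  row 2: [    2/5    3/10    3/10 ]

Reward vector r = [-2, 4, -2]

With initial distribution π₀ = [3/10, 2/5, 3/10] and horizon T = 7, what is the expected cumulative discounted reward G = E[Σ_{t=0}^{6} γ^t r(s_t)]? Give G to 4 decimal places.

t=0: π = [0.3000, 0.4000, 0.3000], E[r] = 0.4000, γ^t·E[r] = 0.400000, running G = 0.400000
t=1: π = [0.2900, 0.3600, 0.3500], E[r] = 0.1600, γ^t·E[r] = 0.144000, running G = 0.544000
t=2: π = [0.2990, 0.3580, 0.3430], E[r] = 0.1480, γ^t·E[r] = 0.119880, running G = 0.663880
t=3: π = [0.2985, 0.3598, 0.3417], E[r] = 0.1588, γ^t·E[r] = 0.115765, running G = 0.779645
t=4: π = [0.2982, 0.3597, 0.3421], E[r] = 0.1582, γ^t·E[r] = 0.103795, running G = 0.883440
t=5: π = [0.2982, 0.3596, 0.3421], E[r] = 0.1578, γ^t·E[r] = 0.093196, running G = 0.976636
t=6: π = [0.2982, 0.3596, 0.3421], E[r] = 0.1579, γ^t·E[r] = 0.083909, running G = 1.060545

G = 1.0605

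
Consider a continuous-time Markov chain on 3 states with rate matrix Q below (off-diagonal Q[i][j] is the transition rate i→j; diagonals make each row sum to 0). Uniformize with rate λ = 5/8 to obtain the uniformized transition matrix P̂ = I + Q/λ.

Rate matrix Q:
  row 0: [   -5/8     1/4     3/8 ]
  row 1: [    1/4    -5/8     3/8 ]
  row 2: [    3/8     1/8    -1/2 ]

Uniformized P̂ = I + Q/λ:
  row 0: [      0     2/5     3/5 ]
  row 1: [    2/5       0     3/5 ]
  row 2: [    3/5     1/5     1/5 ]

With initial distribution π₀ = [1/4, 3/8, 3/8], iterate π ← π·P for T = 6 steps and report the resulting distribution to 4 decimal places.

π = [0.3472, 0.2244, 0.4284]

t=0: π = [0.2500, 0.3750, 0.3750]
t=1: π = [0.3750, 0.1750, 0.4500]
t=2: π = [0.3400, 0.2400, 0.4200]
t=3: π = [0.3480, 0.2200, 0.4320]
t=4: π = [0.3472, 0.2256, 0.4272]
t=5: π = [0.3466, 0.2243, 0.4291]
t=6: π = [0.3472, 0.2244, 0.4284]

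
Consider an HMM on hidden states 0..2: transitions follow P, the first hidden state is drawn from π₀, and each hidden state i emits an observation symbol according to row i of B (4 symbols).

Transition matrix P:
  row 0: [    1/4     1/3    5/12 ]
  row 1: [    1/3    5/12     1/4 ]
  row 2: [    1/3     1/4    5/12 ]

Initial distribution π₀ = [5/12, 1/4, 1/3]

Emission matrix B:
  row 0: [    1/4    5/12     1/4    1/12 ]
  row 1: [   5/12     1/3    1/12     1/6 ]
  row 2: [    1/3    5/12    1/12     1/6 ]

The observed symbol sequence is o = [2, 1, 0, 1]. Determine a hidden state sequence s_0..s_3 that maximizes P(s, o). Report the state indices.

path = [0, 2, 2, 2]

t=0: δ = [1.042e-01, 2.083e-02, 2.778e-02]  (obs o_0=2)
t=1: δ = [1.085e-02, 1.157e-02, 1.808e-02]  ψ = [0, 0, 0]  (obs o_1=1)
t=2: δ = [1.507e-03, 2.009e-03, 2.512e-03]  ψ = [2, 1, 2]  (obs o_2=0)
t=3: δ = [3.489e-04, 2.791e-04, 4.361e-04]  ψ = [2, 1, 2]  (obs o_3=1)
backtrack: best end state = 2; path = [0, 2, 2, 2]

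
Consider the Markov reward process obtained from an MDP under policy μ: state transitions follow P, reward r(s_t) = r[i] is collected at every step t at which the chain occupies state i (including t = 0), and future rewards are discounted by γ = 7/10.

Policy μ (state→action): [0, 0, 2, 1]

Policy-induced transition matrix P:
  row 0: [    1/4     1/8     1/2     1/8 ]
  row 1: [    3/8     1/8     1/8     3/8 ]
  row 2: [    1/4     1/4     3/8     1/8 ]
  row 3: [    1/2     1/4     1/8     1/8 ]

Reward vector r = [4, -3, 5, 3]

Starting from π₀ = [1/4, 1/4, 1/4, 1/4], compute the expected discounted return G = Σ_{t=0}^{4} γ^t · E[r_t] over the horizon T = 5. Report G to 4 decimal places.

t=0: π = [0.2500, 0.2500, 0.2500, 0.2500], E[r] = 2.2500, γ^t·E[r] = 2.250000, running G = 2.250000
t=1: π = [0.3438, 0.1875, 0.2813, 0.1875], E[r] = 2.7813, γ^t·E[r] = 1.946875, running G = 4.196875
t=2: π = [0.3203, 0.1836, 0.3242, 0.1719], E[r] = 2.8672, γ^t·E[r] = 1.404922, running G = 5.601797
t=3: π = [0.3159, 0.1870, 0.3262, 0.1709], E[r] = 2.8462, γ^t·E[r] = 0.976244, running G = 6.578041
t=4: π = [0.3161, 0.1871, 0.3250, 0.1718], E[r] = 2.8433, γ^t·E[r] = 0.682682, running G = 7.260722

G = 7.2607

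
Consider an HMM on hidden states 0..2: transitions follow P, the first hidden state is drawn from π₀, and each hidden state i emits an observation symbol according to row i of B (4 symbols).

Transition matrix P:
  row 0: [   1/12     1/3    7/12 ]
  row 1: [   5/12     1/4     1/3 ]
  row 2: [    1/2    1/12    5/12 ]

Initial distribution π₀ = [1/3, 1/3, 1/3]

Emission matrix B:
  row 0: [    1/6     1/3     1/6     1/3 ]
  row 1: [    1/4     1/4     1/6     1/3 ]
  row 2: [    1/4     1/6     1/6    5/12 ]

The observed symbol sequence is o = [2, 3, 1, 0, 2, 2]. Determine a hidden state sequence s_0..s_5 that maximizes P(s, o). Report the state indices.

path = [0, 2, 0, 2, 0, 2]

t=0: δ = [5.556e-02, 5.556e-02, 5.556e-02]  (obs o_0=2)
t=1: δ = [9.259e-03, 6.173e-03, 1.350e-02]  ψ = [2, 0, 0]  (obs o_1=3)
t=2: δ = [2.251e-03, 7.716e-04, 9.377e-04]  ψ = [2, 0, 2]  (obs o_2=1)
t=3: δ = [7.814e-05, 1.875e-04, 3.282e-04]  ψ = [2, 0, 0]  (obs o_3=0)
t=4: δ = [2.735e-05, 7.814e-06, 2.279e-05]  ψ = [2, 1, 2]  (obs o_4=2)
t=5: δ = [1.899e-06, 1.519e-06, 2.659e-06]  ψ = [2, 0, 0]  (obs o_5=2)
backtrack: best end state = 2; path = [0, 2, 0, 2, 0, 2]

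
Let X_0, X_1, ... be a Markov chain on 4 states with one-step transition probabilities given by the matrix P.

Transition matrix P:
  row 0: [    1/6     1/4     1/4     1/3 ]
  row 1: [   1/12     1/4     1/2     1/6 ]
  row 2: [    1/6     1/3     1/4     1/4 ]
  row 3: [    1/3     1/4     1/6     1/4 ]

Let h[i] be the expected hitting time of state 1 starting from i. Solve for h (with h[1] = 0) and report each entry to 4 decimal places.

h = [3.7200, 0.0000, 3.4080, 3.7440]

First-step conditioning: h[1] = 0; for i ≠ 1, h[i] = 1 + Σ_k P[i][k]·h[k].
  h[0] = 1 + 1/6·h[0] + 1/4·h[2] + 1/3·h[3]
  h[2] = 1 + 1/6·h[0] + 1/4·h[2] + 1/4·h[3]
  h[3] = 1 + 1/3·h[0] + 1/6·h[2] + 1/4·h[3]
Solving the 3×3 linear system over states ≠ 1 gives exactly h = [93/25, 0, 426/125, 468/125] (h[1] = 0 is the target).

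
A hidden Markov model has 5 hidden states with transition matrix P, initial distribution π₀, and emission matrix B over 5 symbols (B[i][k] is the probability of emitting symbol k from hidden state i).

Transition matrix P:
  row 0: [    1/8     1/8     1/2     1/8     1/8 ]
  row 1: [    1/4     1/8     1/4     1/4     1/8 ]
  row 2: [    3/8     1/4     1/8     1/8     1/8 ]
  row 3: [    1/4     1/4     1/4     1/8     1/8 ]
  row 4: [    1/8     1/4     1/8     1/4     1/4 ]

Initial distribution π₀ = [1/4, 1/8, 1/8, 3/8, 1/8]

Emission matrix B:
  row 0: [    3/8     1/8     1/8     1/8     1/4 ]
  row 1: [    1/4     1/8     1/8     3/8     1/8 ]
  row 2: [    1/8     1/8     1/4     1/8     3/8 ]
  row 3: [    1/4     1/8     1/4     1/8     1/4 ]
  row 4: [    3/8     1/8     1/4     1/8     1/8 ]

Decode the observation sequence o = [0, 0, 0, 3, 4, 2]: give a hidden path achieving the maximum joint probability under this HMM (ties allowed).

path = [0, 2, 0, 2, 0, 2]

t=0: δ = [9.375e-02, 3.125e-02, 1.562e-02, 9.375e-02, 4.688e-02]  (obs o_0=0)
t=1: δ = [8.789e-03, 5.859e-03, 5.859e-03, 2.930e-03, 4.395e-03]  ψ = [3, 3, 0, 0, 0]  (obs o_1=0)
t=2: δ = [8.240e-04, 3.662e-04, 5.493e-04, 3.662e-04, 4.120e-04]  ψ = [2, 2, 0, 1, 0]  (obs o_2=0)
t=3: δ = [2.575e-05, 5.150e-05, 5.150e-05, 1.287e-05, 1.287e-05]  ψ = [2, 2, 0, 0, 0]  (obs o_3=3)
t=4: δ = [4.828e-06, 1.609e-06, 4.828e-06, 3.219e-06, 8.047e-07]  ψ = [2, 2, 0, 1, 1]  (obs o_4=4)
t=5: δ = [2.263e-07, 1.509e-07, 6.035e-07, 1.509e-07, 1.509e-07]  ψ = [2, 2, 0, 0, 0]  (obs o_5=2)
backtrack: best end state = 2; path = [0, 2, 0, 2, 0, 2]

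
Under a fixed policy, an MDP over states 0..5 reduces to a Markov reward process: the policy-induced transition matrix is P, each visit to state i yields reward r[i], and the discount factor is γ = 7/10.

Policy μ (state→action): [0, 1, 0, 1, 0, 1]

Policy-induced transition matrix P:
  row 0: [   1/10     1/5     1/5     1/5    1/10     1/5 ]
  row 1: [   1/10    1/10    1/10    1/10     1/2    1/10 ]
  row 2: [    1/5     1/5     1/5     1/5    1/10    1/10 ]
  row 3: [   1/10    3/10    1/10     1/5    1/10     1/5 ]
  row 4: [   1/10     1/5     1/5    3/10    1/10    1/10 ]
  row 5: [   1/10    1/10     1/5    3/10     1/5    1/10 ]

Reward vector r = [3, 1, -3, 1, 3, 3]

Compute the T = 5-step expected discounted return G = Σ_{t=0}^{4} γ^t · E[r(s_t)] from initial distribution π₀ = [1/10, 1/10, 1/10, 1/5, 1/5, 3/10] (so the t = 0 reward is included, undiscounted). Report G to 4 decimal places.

t=0: π = [0.1000, 0.1000, 0.1000, 0.2000, 0.2000, 0.3000], E[r] = 1.8000, γ^t·E[r] = 1.800000, running G = 1.800000
t=1: π = [0.1100, 0.1800, 0.1700, 0.2400, 0.1700, 0.1300], E[r] = 1.1400, γ^t·E[r] = 0.798000, running G = 2.598000
t=2: π = [0.1170, 0.1930, 0.1580, 0.2120, 0.1850, 0.1350], E[r] = 1.2420, γ^t·E[r] = 0.608580, running G = 3.206580
t=3: π = [0.1158, 0.1884, 0.1595, 0.2127, 0.1907, 0.1329], E[r] = 1.2408, γ^t·E[r] = 0.425594, running G = 3.632174
t=4: π = [0.1160, 0.1891, 0.1599, 0.2135, 0.1887, 0.1329], E[r] = 1.2353, γ^t·E[r] = 0.296605, running G = 3.928780

G = 3.9288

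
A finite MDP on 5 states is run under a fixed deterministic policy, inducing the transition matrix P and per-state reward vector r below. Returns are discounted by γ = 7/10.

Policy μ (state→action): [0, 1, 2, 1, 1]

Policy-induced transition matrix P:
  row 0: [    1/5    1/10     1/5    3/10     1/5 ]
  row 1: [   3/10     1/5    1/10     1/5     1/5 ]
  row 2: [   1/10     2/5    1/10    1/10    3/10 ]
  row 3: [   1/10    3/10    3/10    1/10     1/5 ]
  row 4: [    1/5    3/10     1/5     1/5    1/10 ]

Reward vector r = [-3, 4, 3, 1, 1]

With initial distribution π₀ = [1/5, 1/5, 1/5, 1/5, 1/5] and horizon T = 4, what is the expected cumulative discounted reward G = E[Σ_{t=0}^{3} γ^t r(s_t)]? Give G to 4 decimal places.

t=0: π = [0.2000, 0.2000, 0.2000, 0.2000, 0.2000], E[r] = 1.2000, γ^t·E[r] = 1.200000, running G = 1.200000
t=1: π = [0.1800, 0.2600, 0.1800, 0.1800, 0.2000], E[r] = 1.4200, γ^t·E[r] = 0.994000, running G = 2.194000
t=2: π = [0.1900, 0.2560, 0.1740, 0.1820, 0.1980], E[r] = 1.3560, γ^t·E[r] = 0.664440, running G = 2.858440
t=3: π = [0.1900, 0.2538, 0.1752, 0.1834, 0.1976], E[r] = 1.3518, γ^t·E[r] = 0.463667, running G = 3.322107

G = 3.3221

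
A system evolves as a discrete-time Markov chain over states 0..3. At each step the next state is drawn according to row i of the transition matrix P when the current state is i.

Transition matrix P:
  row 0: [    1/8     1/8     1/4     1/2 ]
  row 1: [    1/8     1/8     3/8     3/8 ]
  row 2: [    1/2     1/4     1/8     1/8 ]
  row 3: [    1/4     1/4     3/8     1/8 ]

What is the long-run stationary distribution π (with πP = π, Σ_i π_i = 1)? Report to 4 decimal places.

π = [0.2616, 0.1932, 0.2738, 0.2714]

Balance equations π_j = Σ_i π_i·P[i][j]:
  π_0 = 1/8·π_0 + 1/8·π_1 + 1/2·π_2 + 1/4·π_3
  π_1 = 1/8·π_0 + 1/8·π_1 + 1/4·π_2 + 1/4·π_3
  π_2 = 1/4·π_0 + 3/8·π_1 + 1/8·π_2 + 3/8·π_3
  normalize: π_0 + π_1 + π_2 + π_3 = 1
Solving the linear system gives exactly π = [107/409, 79/409, 112/409, 111/409].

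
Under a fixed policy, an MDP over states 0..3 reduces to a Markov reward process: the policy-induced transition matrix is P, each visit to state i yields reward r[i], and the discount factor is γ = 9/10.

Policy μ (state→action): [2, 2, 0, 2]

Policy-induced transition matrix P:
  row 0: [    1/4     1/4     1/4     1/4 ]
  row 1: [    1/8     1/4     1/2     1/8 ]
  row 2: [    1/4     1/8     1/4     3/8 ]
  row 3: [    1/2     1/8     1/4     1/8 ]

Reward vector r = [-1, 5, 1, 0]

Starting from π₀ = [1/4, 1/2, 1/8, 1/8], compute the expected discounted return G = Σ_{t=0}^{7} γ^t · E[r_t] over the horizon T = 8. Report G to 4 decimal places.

G = 7.0159

t=0: π = [0.2500, 0.5000, 0.1250, 0.1250], E[r] = 2.3750, γ^t·E[r] = 2.375000, running G = 2.375000
t=1: π = [0.2188, 0.2188, 0.3750, 0.1875], E[r] = 1.2500, γ^t·E[r] = 1.125000, running G = 3.500000
t=2: π = [0.2695, 0.1797, 0.3047, 0.2461], E[r] = 0.9336, γ^t·E[r] = 0.756211, running G = 4.256211
t=3: π = [0.2891, 0.1812, 0.2949, 0.2349], E[r] = 0.9116, γ^t·E[r] = 0.664572, running G = 4.920783
t=4: π = [0.2861, 0.1838, 0.2953, 0.2349], E[r] = 0.9281, γ^t·E[r] = 0.608927, running G = 5.529710
t=5: π = [0.2857, 0.1837, 0.2959, 0.2346], E[r] = 0.9289, γ^t·E[r] = 0.548480, running G = 6.078190
t=6: π = [0.2857, 0.1837, 0.2959, 0.2347], E[r] = 0.9287, γ^t·E[r] = 0.493536, running G = 6.571726
t=7: π = [0.2857, 0.1837, 0.2959, 0.2347], E[r] = 0.9286, γ^t·E[r] = 0.444126, running G = 7.015852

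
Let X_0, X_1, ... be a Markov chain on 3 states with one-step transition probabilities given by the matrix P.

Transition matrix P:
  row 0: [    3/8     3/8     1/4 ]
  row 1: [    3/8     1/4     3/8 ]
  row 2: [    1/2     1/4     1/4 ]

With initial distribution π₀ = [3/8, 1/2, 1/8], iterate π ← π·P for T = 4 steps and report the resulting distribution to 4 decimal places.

t=0: π = [0.3750, 0.5000, 0.1250]
t=1: π = [0.3906, 0.2969, 0.3125]
t=2: π = [0.4141, 0.2988, 0.2871]
t=3: π = [0.4109, 0.3018, 0.2874]
t=4: π = [0.4109, 0.3014, 0.2877]

π = [0.4109, 0.3014, 0.2877]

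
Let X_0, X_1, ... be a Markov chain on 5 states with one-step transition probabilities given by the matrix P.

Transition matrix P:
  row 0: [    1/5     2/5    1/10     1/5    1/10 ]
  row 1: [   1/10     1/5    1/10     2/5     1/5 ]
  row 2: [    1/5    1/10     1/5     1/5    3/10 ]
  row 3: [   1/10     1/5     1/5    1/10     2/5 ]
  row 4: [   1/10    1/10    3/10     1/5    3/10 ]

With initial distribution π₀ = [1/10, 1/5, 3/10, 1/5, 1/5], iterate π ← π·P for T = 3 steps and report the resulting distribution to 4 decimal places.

t=0: π = [0.1000, 0.2000, 0.3000, 0.2000, 0.2000]
t=1: π = [0.1400, 0.1700, 0.1900, 0.2200, 0.2800]
t=2: π = [0.1330, 0.1810, 0.1970, 0.2120, 0.2770]
t=3: π = [0.1330, 0.1792, 0.1963, 0.2150, 0.2765]

π = [0.1330, 0.1792, 0.1963, 0.2150, 0.2765]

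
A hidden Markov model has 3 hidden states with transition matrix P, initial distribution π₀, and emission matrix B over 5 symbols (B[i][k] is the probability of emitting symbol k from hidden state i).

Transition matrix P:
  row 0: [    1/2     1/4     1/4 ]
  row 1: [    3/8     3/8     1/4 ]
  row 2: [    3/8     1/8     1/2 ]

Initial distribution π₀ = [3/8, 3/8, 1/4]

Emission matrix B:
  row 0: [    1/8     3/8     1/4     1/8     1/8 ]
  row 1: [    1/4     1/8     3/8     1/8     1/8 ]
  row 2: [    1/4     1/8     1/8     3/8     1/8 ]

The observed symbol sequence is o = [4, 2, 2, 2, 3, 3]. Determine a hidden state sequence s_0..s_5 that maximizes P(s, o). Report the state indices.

path = [1, 1, 1, 1, 2, 2]

t=0: δ = [4.688e-02, 4.688e-02, 3.125e-02]  (obs o_0=4)
t=1: δ = [5.859e-03, 6.592e-03, 1.953e-03]  ψ = [0, 1, 2]  (obs o_1=2)
t=2: δ = [7.324e-04, 9.270e-04, 2.060e-04]  ψ = [0, 1, 1]  (obs o_2=2)
t=3: δ = [9.155e-05, 1.304e-04, 2.897e-05]  ψ = [0, 1, 1]  (obs o_3=2)
t=4: δ = [6.110e-06, 6.110e-06, 1.222e-05]  ψ = [1, 1, 1]  (obs o_4=3)
t=5: δ = [5.729e-07, 2.864e-07, 2.291e-06]  ψ = [2, 1, 2]  (obs o_5=3)
backtrack: best end state = 2; path = [1, 1, 1, 1, 2, 2]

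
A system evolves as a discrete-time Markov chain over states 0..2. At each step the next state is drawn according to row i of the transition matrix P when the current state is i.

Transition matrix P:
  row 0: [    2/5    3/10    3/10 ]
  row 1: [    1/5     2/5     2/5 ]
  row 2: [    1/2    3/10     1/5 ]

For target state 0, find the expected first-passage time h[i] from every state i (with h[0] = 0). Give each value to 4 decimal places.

h = [0.0000, 3.3333, 2.5000]

First-step conditioning: h[0] = 0; for i ≠ 0, h[i] = 1 + Σ_k P[i][k]·h[k].
  h[1] = 1 + 2/5·h[1] + 2/5·h[2]
  h[2] = 1 + 3/10·h[1] + 1/5·h[2]
Solving the 2×2 linear system over states ≠ 0 gives exactly h = [0, 10/3, 5/2] (h[0] = 0 is the target).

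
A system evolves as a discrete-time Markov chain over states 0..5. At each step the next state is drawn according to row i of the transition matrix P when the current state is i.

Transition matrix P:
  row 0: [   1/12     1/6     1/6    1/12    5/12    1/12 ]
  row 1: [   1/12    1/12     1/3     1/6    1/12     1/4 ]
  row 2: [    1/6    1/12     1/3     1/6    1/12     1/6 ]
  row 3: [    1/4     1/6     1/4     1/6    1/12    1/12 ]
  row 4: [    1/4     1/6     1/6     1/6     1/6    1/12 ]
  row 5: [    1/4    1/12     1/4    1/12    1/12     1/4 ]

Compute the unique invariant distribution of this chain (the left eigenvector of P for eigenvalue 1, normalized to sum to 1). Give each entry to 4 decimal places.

Balance equations π_j = Σ_i π_i·P[i][j]:
  π_0 = 1/12·π_0 + 1/12·π_1 + 1/6·π_2 + 1/4·π_3 + 1/4·π_4 + 1/4·π_5
  π_1 = 1/6·π_0 + 1/12·π_1 + 1/12·π_2 + 1/6·π_3 + 1/6·π_4 + 1/12·π_5
  π_2 = 1/6·π_0 + 1/3·π_1 + 1/3·π_2 + 1/4·π_3 + 1/6·π_4 + 1/4·π_5
  π_3 = 1/12·π_0 + 1/6·π_1 + 1/6·π_2 + 1/6·π_3 + 1/6·π_4 + 1/12·π_5
  π_4 = 5/12·π_0 + 1/12·π_1 + 1/12·π_2 + 1/12·π_3 + 1/6·π_4 + 1/12·π_5
  normalize: π_0 + π_1 + π_2 + π_3 + π_4 + π_5 = 1
Solving the linear system gives exactly π = [908/5083, 6867/55913, 14173/55913, 708/5083, 8715/55913, 762/5083].

π = [0.1786, 0.1228, 0.2535, 0.1393, 0.1559, 0.1499]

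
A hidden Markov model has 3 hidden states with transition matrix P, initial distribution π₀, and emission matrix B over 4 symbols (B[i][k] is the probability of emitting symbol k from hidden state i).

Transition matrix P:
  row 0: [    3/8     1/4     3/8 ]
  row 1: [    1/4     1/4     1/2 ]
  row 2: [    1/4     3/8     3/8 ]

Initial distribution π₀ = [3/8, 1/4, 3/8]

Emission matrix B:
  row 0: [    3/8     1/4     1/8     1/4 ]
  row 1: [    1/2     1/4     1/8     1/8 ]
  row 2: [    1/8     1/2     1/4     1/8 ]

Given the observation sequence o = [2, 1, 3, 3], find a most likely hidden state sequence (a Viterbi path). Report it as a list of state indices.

path = [2, 2, 0, 0]

t=0: δ = [4.688e-02, 3.125e-02, 9.375e-02]  (obs o_0=2)
t=1: δ = [5.859e-03, 8.789e-03, 1.758e-02]  ψ = [2, 2, 2]  (obs o_1=1)
t=2: δ = [1.099e-03, 8.240e-04, 8.240e-04]  ψ = [2, 2, 2]  (obs o_2=3)
t=3: δ = [1.030e-04, 3.862e-05, 5.150e-05]  ψ = [0, 2, 0]  (obs o_3=3)
backtrack: best end state = 0; path = [2, 2, 0, 0]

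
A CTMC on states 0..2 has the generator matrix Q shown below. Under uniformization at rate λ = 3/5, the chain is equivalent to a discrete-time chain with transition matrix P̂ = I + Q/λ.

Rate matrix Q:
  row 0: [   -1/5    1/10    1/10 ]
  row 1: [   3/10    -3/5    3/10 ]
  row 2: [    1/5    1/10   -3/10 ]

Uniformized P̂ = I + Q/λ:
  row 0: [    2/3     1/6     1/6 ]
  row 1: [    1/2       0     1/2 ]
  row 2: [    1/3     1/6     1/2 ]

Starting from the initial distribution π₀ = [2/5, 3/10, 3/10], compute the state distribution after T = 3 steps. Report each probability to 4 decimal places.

π = [0.5329, 0.1421, 0.3250]

t=0: π = [0.4000, 0.3000, 0.3000]
t=1: π = [0.5167, 0.1167, 0.3667]
t=2: π = [0.5250, 0.1472, 0.3278]
t=3: π = [0.5329, 0.1421, 0.3250]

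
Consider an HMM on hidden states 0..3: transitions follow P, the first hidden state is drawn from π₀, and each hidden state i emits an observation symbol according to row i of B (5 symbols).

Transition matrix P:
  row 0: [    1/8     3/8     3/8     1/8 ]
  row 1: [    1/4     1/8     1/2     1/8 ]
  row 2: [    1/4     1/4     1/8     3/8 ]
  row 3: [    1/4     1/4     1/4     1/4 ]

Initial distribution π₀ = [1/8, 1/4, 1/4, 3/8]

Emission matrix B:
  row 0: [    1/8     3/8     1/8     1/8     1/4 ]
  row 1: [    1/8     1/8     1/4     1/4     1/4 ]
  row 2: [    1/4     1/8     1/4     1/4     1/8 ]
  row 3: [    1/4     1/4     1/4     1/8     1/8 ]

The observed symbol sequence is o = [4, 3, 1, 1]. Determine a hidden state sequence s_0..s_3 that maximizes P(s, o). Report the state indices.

path = [1, 2, 3, 0]

t=0: δ = [3.125e-02, 6.250e-02, 3.125e-02, 4.688e-02]  (obs o_0=4)
t=1: δ = [1.953e-03, 2.930e-03, 7.812e-03, 1.465e-03]  ψ = [1, 0, 1, 2]  (obs o_1=3)
t=2: δ = [7.324e-04, 2.441e-04, 1.831e-04, 7.324e-04]  ψ = [2, 2, 1, 2]  (obs o_2=1)
t=3: δ = [6.866e-05, 3.433e-05, 3.433e-05, 4.578e-05]  ψ = [3, 0, 0, 3]  (obs o_3=1)
backtrack: best end state = 0; path = [1, 2, 3, 0]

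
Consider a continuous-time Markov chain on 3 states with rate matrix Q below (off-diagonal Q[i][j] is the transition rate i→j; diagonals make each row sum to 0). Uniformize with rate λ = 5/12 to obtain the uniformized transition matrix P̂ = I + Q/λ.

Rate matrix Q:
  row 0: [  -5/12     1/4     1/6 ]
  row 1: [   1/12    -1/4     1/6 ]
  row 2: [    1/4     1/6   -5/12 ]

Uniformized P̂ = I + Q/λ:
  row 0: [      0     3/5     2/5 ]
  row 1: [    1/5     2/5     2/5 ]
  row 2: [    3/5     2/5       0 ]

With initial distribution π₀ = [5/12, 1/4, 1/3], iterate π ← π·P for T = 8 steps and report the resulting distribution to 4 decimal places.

t=0: π = [0.4167, 0.2500, 0.3333]
t=1: π = [0.2500, 0.4833, 0.2667]
t=2: π = [0.2567, 0.4500, 0.2933]
t=3: π = [0.2660, 0.4513, 0.2827]
t=4: π = [0.2599, 0.4532, 0.2869]
t=5: π = [0.2628, 0.4520, 0.2852]
t=6: π = [0.2615, 0.4526, 0.2859]
t=7: π = [0.2621, 0.4523, 0.2856]
t=8: π = [0.2618, 0.4524, 0.2857]

π = [0.2618, 0.4524, 0.2857]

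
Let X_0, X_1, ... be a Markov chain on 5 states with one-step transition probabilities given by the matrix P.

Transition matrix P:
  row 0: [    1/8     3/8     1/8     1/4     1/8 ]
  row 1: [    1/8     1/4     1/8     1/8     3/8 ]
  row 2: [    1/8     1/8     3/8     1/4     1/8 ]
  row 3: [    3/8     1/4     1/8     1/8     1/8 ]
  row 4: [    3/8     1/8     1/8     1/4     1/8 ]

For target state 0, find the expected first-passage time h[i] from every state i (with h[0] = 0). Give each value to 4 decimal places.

h = [0.0000, 4.4126, 4.5919, 3.5516, 3.4439]

First-step conditioning: h[0] = 0; for i ≠ 0, h[i] = 1 + Σ_k P[i][k]·h[k].
  h[1] = 1 + 1/4·h[1] + 1/8·h[2] + 1/8·h[3] + 3/8·h[4]
  h[2] = 1 + 1/8·h[1] + 3/8·h[2] + 1/4·h[3] + 1/8·h[4]
  h[3] = 1 + 1/4·h[1] + 1/8·h[2] + 1/8·h[3] + 1/8·h[4]
  h[4] = 1 + 1/8·h[1] + 1/8·h[2] + 1/4·h[3] + 1/8·h[4]
Solving the 4×4 linear system over states ≠ 0 gives exactly h = [0, 984/223, 1024/223, 792/223, 768/223] (h[0] = 0 is the target).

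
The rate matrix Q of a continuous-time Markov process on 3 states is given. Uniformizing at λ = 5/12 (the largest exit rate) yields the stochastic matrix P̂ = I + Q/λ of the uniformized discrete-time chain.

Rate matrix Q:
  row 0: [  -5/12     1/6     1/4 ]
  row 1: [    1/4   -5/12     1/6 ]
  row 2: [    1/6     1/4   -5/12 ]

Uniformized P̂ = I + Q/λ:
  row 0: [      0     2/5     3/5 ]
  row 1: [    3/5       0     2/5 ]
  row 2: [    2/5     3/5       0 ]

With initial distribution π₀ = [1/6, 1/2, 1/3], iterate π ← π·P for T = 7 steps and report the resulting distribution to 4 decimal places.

t=0: π = [0.1667, 0.5000, 0.3333]
t=1: π = [0.4333, 0.2667, 0.3000]
t=2: π = [0.2800, 0.3533, 0.3667]
t=3: π = [0.3587, 0.3320, 0.3093]
t=4: π = [0.3229, 0.3291, 0.3480]
t=5: π = [0.3366, 0.3380, 0.3254]
t=6: π = [0.3329, 0.3299, 0.3372]
t=7: π = [0.3328, 0.3355, 0.3317]

π = [0.3328, 0.3355, 0.3317]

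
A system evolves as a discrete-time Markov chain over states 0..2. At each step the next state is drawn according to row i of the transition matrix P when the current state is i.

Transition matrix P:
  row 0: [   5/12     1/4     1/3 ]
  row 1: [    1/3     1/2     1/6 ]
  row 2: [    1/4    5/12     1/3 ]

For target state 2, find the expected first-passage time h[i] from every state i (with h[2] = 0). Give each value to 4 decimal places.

h = [3.6000, 4.4000, 0.0000]

First-step conditioning: h[2] = 0; for i ≠ 2, h[i] = 1 + Σ_k P[i][k]·h[k].
  h[0] = 1 + 5/12·h[0] + 1/4·h[1]
  h[1] = 1 + 1/3·h[0] + 1/2·h[1]
Solving the 2×2 linear system over states ≠ 2 gives exactly h = [18/5, 22/5, 0] (h[2] = 0 is the target).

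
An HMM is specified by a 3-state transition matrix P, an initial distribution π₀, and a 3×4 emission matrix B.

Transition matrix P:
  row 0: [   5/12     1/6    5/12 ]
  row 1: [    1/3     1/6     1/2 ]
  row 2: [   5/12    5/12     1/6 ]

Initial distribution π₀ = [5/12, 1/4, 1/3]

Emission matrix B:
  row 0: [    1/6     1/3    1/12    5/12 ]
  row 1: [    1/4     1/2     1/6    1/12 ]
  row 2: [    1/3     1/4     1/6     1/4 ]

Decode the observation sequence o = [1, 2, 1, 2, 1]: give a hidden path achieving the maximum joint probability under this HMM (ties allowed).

path = [1, 2, 1, 2, 1]

t=0: δ = [1.389e-01, 1.250e-01, 8.333e-02]  (obs o_0=1)
t=1: δ = [4.823e-03, 5.787e-03, 1.042e-02]  ψ = [0, 2, 1]  (obs o_1=2)
t=2: δ = [1.447e-03, 2.170e-03, 7.234e-04]  ψ = [2, 2, 1]  (obs o_2=1)
t=3: δ = [6.028e-05, 6.028e-05, 1.808e-04]  ψ = [1, 1, 1]  (obs o_3=2)
t=4: δ = [2.512e-05, 3.768e-05, 7.535e-06]  ψ = [2, 2, 1]  (obs o_4=1)
backtrack: best end state = 1; path = [1, 2, 1, 2, 1]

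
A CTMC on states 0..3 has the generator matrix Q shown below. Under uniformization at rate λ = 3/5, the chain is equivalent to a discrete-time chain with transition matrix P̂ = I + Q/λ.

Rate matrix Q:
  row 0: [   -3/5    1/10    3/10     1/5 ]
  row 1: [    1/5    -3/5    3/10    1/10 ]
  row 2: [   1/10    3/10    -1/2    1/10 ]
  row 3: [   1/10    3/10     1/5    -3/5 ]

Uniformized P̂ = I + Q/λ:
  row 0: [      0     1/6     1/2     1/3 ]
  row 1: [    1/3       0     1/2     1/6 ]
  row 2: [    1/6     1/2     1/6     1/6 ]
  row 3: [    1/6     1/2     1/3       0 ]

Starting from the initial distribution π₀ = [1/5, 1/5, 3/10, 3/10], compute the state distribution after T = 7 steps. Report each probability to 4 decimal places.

t=0: π = [0.2000, 0.2000, 0.3000, 0.3000]
t=1: π = [0.1667, 0.3333, 0.3500, 0.1500]
t=2: π = [0.1944, 0.2778, 0.3583, 0.1694]
t=3: π = [0.1806, 0.2963, 0.3523, 0.1708]
t=4: π = [0.1860, 0.2917, 0.3541, 0.1683]
t=5: π = [0.1843, 0.2922, 0.3539, 0.1696]
t=6: π = [0.1846, 0.2925, 0.3538, 0.1691]
t=7: π = [0.1846, 0.2922, 0.3539, 0.1693]

π = [0.1846, 0.2922, 0.3539, 0.1693]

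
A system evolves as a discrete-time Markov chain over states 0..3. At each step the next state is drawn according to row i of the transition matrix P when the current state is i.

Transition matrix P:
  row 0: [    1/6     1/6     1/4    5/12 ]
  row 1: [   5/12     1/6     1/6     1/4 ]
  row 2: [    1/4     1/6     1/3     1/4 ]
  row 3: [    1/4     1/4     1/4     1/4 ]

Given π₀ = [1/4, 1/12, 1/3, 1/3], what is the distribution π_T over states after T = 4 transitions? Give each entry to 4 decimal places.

π = [0.2601, 0.1911, 0.2554, 0.2933]

t=0: π = [0.2500, 0.0833, 0.3333, 0.3333]
t=1: π = [0.2431, 0.1944, 0.2708, 0.2917]
t=2: π = [0.2622, 0.1910, 0.2564, 0.2905]
t=3: π = [0.2600, 0.1909, 0.2554, 0.2937]
t=4: π = [0.2601, 0.1911, 0.2554, 0.2933]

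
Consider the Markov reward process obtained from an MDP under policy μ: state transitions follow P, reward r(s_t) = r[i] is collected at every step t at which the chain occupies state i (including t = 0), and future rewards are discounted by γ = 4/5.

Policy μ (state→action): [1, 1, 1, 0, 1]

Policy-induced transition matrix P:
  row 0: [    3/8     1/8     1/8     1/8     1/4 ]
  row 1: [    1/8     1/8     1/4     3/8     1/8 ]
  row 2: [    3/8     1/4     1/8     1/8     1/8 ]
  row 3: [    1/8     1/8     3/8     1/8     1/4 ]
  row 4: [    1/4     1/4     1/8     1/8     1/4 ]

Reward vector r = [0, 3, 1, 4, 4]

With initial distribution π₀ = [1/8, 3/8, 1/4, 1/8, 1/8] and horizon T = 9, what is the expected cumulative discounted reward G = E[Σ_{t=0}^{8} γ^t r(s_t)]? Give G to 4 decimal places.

t=0: π = [0.1250, 0.3750, 0.2500, 0.1250, 0.1250], E[r] = 2.3750, γ^t·E[r] = 2.375000, running G = 2.375000
t=1: π = [0.2344, 0.1719, 0.2031, 0.2188, 0.1719], E[r] = 2.2813, γ^t·E[r] = 1.825000, running G = 4.200000
t=2: π = [0.2559, 0.1719, 0.2012, 0.1680, 0.2031], E[r] = 2.2012, γ^t·E[r] = 1.408750, running G = 5.608750
t=3: π = [0.2646, 0.1755, 0.1885, 0.1680, 0.2034], E[r] = 2.2004, γ^t·E[r] = 1.126625, running G = 6.735375
t=4: π = [0.2637, 0.1740, 0.1889, 0.1689, 0.2045], E[r] = 2.2044, γ^t·E[r] = 0.902925, running G = 7.638300
t=5: π = [0.2637, 0.1742, 0.1890, 0.1685, 0.2046], E[r] = 2.2040, γ^t·E[r] = 0.722216, running G = 8.360516
t=6: π = [0.2638, 0.1742, 0.1889, 0.1685, 0.2046], E[r] = 2.2041, γ^t·E[r] = 0.577792, running G = 8.938309
t=7: π = [0.2637, 0.1742, 0.1889, 0.1686, 0.2046], E[r] = 2.2041, γ^t·E[r] = 0.462239, running G = 9.400548
t=8: π = [0.2637, 0.1742, 0.1889, 0.1685, 0.2046], E[r] = 2.2041, γ^t·E[r] = 0.369790, running G = 9.770338

G = 9.7703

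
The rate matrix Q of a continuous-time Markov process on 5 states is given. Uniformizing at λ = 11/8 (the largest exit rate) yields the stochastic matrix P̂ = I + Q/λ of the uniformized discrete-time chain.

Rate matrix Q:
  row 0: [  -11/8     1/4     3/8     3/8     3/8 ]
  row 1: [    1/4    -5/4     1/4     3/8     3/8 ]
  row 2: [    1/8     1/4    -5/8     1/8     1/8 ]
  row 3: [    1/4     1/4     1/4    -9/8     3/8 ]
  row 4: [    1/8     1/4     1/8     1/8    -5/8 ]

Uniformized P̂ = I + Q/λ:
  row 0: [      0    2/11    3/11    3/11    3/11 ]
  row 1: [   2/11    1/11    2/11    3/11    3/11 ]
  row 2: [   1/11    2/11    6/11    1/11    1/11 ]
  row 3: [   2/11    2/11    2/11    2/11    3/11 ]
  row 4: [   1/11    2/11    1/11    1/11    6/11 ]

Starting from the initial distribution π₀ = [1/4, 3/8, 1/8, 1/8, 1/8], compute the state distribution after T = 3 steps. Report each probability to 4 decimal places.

π = [0.1103, 0.1665, 0.2563, 0.1566, 0.3104]

t=0: π = [0.2500, 0.3750, 0.1250, 0.1250, 0.1250]
t=1: π = [0.1136, 0.1477, 0.2386, 0.2159, 0.2841]
t=2: π = [0.1136, 0.1684, 0.2531, 0.1581, 0.3068]
t=3: π = [0.1103, 0.1665, 0.2563, 0.1566, 0.3104]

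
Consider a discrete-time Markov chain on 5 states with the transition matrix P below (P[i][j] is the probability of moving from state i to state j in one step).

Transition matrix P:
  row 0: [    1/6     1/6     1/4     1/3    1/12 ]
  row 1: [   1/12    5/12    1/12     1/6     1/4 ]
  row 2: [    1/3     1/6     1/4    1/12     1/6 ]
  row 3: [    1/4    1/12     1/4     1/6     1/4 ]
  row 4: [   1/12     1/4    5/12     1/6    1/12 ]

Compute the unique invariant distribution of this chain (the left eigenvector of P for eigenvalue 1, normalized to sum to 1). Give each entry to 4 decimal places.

Balance equations π_j = Σ_i π_i·P[i][j]:
  π_0 = 1/6·π_0 + 1/12·π_1 + 1/3·π_2 + 1/4·π_3 + 1/12·π_4
  π_1 = 1/6·π_0 + 5/12·π_1 + 1/6·π_2 + 1/12·π_3 + 1/4·π_4
  π_2 = 1/4·π_0 + 1/12·π_1 + 1/4·π_2 + 1/4·π_3 + 5/12·π_4
  π_3 = 1/3·π_0 + 1/6·π_1 + 1/12·π_2 + 1/6·π_3 + 1/6·π_4
  normalize: π_0 + π_1 + π_2 + π_3 + π_4 = 1
Solving the linear system gives exactly π = [94/497, 110/497, 120/497, 177/994, 169/994].

π = [0.1891, 0.2213, 0.2414, 0.1781, 0.1700]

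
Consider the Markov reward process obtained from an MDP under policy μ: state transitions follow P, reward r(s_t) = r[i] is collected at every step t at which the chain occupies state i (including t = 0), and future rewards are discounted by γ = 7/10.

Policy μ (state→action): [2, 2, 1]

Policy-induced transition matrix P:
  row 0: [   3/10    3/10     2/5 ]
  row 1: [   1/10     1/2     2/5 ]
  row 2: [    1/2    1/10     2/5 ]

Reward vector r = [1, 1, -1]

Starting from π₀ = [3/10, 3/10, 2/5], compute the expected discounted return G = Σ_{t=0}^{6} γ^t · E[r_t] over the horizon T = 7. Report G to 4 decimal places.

G = 0.6118

t=0: π = [0.3000, 0.3000, 0.4000], E[r] = 0.2000, γ^t·E[r] = 0.200000, running G = 0.200000
t=1: π = [0.3200, 0.2800, 0.4000], E[r] = 0.2000, γ^t·E[r] = 0.140000, running G = 0.340000
t=2: π = [0.3240, 0.2760, 0.4000], E[r] = 0.2000, γ^t·E[r] = 0.098000, running G = 0.438000
t=3: π = [0.3248, 0.2752, 0.4000], E[r] = 0.2000, γ^t·E[r] = 0.068600, running G = 0.506600
t=4: π = [0.3250, 0.2750, 0.4000], E[r] = 0.2000, γ^t·E[r] = 0.048020, running G = 0.554620
t=5: π = [0.3250, 0.2750, 0.4000], E[r] = 0.2000, γ^t·E[r] = 0.033614, running G = 0.588234
t=6: π = [0.3250, 0.2750, 0.4000], E[r] = 0.2000, γ^t·E[r] = 0.023530, running G = 0.611764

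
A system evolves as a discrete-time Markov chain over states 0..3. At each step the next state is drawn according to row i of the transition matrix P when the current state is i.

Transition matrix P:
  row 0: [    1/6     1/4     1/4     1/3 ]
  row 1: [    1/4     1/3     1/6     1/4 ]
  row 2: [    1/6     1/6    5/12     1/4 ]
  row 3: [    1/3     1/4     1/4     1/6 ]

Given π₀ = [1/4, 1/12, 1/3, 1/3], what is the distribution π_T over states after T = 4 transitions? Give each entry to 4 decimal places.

π = [0.2286, 0.2475, 0.2755, 0.2484]

t=0: π = [0.2500, 0.0833, 0.3333, 0.3333]
t=1: π = [0.2292, 0.2292, 0.2986, 0.2431]
t=2: π = [0.2263, 0.2442, 0.2807, 0.2488]
t=3: π = [0.2285, 0.2470, 0.2764, 0.2481]
t=4: π = [0.2286, 0.2475, 0.2755, 0.2484]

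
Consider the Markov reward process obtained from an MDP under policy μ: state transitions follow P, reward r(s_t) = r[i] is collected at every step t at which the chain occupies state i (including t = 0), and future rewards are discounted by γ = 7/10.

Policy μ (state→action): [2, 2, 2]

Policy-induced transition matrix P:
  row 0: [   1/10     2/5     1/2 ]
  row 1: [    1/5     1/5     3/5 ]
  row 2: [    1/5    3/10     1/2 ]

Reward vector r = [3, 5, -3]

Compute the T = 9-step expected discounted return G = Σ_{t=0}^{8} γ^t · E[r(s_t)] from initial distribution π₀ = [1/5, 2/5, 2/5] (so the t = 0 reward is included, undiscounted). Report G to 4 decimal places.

G = 2.2342

t=0: π = [0.2000, 0.4000, 0.4000], E[r] = 1.4000, γ^t·E[r] = 1.400000, running G = 1.400000
t=1: π = [0.1800, 0.2800, 0.5400], E[r] = 0.3200, γ^t·E[r] = 0.224000, running G = 1.624000
t=2: π = [0.1820, 0.2900, 0.5280], E[r] = 0.4120, γ^t·E[r] = 0.201880, running G = 1.825880
t=3: π = [0.1818, 0.2892, 0.5290], E[r] = 0.4044, γ^t·E[r] = 0.138709, running G = 1.964589
t=4: π = [0.1818, 0.2893, 0.5289], E[r] = 0.4050, γ^t·E[r] = 0.097241, running G = 2.061830
t=5: π = [0.1818, 0.2893, 0.5289], E[r] = 0.4050, γ^t·E[r] = 0.068061, running G = 2.129891
t=6: π = [0.1818, 0.2893, 0.5289], E[r] = 0.4050, γ^t·E[r] = 0.047643, running G = 2.177534
t=7: π = [0.1818, 0.2893, 0.5289], E[r] = 0.4050, γ^t·E[r] = 0.033350, running G = 2.210884
t=8: π = [0.1818, 0.2893, 0.5289], E[r] = 0.4050, γ^t·E[r] = 0.023345, running G = 2.234229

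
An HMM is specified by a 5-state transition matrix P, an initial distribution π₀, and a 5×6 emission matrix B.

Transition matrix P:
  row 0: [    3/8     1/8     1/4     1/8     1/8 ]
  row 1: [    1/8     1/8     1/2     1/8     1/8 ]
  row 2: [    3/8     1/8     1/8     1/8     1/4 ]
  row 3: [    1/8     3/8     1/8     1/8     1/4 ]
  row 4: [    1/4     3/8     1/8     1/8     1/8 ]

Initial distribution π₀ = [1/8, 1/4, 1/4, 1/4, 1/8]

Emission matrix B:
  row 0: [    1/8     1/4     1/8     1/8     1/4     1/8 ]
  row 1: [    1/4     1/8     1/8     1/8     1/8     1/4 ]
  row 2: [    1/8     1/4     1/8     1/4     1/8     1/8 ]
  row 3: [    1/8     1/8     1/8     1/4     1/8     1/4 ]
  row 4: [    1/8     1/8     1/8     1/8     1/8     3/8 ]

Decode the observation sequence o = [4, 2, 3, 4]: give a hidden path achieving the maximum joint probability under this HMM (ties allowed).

t=0: δ = [3.125e-02, 3.125e-02, 3.125e-02, 3.125e-02, 1.562e-02]  (obs o_0=4)
t=1: δ = [1.465e-03, 1.465e-03, 1.953e-03, 4.883e-04, 9.766e-04]  ψ = [0, 3, 1, 0, 2]  (obs o_1=2)
t=2: δ = [9.155e-05, 4.578e-05, 1.831e-04, 6.104e-05, 6.104e-05]  ψ = [2, 4, 1, 2, 2]  (obs o_2=3)
t=3: δ = [1.717e-05, 2.861e-06, 2.861e-06, 2.861e-06, 5.722e-06]  ψ = [2, 2, 0, 2, 2]  (obs o_3=4)
backtrack: best end state = 0; path = [3, 1, 2, 0]

path = [3, 1, 2, 0]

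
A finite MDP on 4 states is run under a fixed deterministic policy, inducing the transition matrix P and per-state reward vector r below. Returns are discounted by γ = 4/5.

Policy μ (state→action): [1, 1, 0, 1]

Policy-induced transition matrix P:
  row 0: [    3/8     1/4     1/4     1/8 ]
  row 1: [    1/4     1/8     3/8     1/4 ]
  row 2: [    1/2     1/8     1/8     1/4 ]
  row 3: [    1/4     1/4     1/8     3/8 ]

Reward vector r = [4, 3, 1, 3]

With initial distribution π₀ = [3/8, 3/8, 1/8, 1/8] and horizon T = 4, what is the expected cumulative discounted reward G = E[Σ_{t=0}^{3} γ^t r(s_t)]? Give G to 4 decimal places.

G = 8.7296

t=0: π = [0.3750, 0.3750, 0.1250, 0.1250], E[r] = 3.1250, γ^t·E[r] = 3.125000, running G = 3.125000
t=1: π = [0.3281, 0.1875, 0.2656, 0.2188], E[r] = 2.7969, γ^t·E[r] = 2.237500, running G = 5.362500
t=2: π = [0.3574, 0.1934, 0.2129, 0.2363], E[r] = 2.9316, γ^t·E[r] = 1.876250, running G = 7.238750
t=3: π = [0.3479, 0.1992, 0.2180, 0.2349], E[r] = 2.9119, γ^t·E[r] = 1.490875, running G = 8.729625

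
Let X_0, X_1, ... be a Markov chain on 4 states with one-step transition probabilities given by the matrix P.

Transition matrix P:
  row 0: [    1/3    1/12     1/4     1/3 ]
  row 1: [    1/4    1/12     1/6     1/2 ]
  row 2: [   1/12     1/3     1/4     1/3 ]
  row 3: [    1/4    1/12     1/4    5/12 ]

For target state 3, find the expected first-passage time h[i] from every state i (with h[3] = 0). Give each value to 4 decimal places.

First-step conditioning: h[3] = 0; for i ≠ 3, h[i] = 1 + Σ_k P[i][k]·h[k].
  h[0] = 1 + 1/3·h[0] + 1/12·h[1] + 1/4·h[2]
  h[1] = 1 + 1/4·h[0] + 1/12·h[1] + 1/6·h[2]
  h[2] = 1 + 1/12·h[0] + 1/3·h[1] + 1/4·h[2]
Solving the 3×3 linear system over states ≠ 3 gives exactly h = [14/5, 82/35, 94/35, 0] (h[3] = 0 is the target).

h = [2.8000, 2.3429, 2.6857, 0.0000]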